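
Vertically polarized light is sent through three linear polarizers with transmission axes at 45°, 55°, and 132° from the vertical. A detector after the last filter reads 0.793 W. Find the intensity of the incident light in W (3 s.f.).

I₀ ≈ 32.3 W

I₁ = I₀ cos²(45° − 0°) = I₀ cos²(45°) = 0.5 I₀.
I₂ = I₁ cos²(55° − 45°) = 0.5 I₀ · cos²(10°) = 0.4849 I₀.
I₃ = I₂ cos²(132° − 55°) = 0.4849 I₀ · cos²(77°) = 0.02454 I₀.
So 0.793 W = 0.02454 I₀, giving I₀ = 0.793/0.02454 = 32.32 W.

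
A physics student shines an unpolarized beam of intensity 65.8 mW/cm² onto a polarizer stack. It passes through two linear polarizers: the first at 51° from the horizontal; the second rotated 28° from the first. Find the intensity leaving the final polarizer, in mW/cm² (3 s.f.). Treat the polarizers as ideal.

I ≈ 25.6 mW/cm²

Unpolarized light through the first polarizer → I₁ = 65.8 mW/cm²/2 = 32.9 mW/cm², polarized at 51°.
I₂ = I₁ · cos²(28°) = 32.9 · 0.7796 = 25.65 mW/cm².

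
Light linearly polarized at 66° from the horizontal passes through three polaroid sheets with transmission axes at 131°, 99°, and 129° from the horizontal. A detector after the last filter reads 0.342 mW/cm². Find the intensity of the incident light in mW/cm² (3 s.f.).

I₀ ≈ 3.55 mW/cm²

By Malus's law, I₁ = I₀ cos²(131° − 66°) = I₀ cos²(65°) = 0.1786 I₀.
I₂ = I₁ cos²(99° − 131°) = 0.1786 I₀ · cos²(32°) = 0.1285 I₀.
I₃ = I₂ cos²(129° − 99°) = 0.1285 I₀ · cos²(30°) = 0.09634 I₀.
So 0.342 mW/cm² = 0.09634 I₀, giving I₀ = 0.342/0.09634 = 3.55 mW/cm².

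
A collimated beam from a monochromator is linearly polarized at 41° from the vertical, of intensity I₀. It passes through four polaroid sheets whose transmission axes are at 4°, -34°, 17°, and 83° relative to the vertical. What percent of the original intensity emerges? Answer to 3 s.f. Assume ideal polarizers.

By Malus's law, I₁ = I₀ cos²(4° − 41°) = I₀ cos²(37°) = 0.6378 I₀.
I₂ = I₁ cos²(-34° − 4°) = 0.6378 I₀ · cos²(38°) = 0.3961 I₀.
I₃ = I₂ cos²(17° + 34°) = 0.3961 I₀ · cos²(51°) = 0.1569 I₀.
I₄ = I₃ cos²(83° − 17°) = 0.1569 I₀ · cos²(66°) = 0.02595 I₀.
That is 2.595% of the incident intensity.

≈ 2.59%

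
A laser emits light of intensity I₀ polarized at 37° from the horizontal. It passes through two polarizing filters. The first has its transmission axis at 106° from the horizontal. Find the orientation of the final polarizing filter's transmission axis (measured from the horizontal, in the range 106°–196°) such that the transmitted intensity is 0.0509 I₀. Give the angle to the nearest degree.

θ ≈ 157°

I₁ = I₀ cos²(106° − 37°) = I₀ cos²(69°) = 0.1284 I₀.
Need I₂/I₀ = 0.0509, so cos²(θ − 106°) = 0.0509 / 0.1284 = 0.3963.
θ − 106° = arccos(√0.3963) = 51.0°, giving θ ≈ 106 + 51.0 = 157.0°.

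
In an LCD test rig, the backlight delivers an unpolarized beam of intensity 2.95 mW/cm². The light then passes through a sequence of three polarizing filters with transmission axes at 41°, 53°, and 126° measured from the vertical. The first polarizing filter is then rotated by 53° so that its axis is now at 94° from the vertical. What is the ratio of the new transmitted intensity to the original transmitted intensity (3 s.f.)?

Before rotation:
Unpolarized light through the first polarizer → I₁ = ½ I₀, now polarized at 41°.
I₂ = I₁ cos²(53° − 41°) = 0.5 I₀ · cos²(12°) = 0.4784 I₀.
I₃ = I₂ cos²(126° − 53°) = 0.4784 I₀ · cos²(73°) = 0.04089 I₀.
After rotation:
Unpolarized light through the first polarizer → I₁ = ½ I₀, now polarized at 94°.
I₂ = I₁ cos²(53° − 94°) = 0.5 I₀ · cos²(41°) = 0.2848 I₀.
I₃ = I₂ cos²(126° − 53°) = 0.2848 I₀ · cos²(73°) = 0.02434 I₀.
Ratio = 0.02434 / 0.04089 = 0.5953.

I_new/I_old ≈ 0.595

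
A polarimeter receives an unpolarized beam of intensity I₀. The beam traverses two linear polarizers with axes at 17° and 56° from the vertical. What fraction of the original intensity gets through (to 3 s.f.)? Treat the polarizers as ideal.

Unpolarized light through the first polarizer → I₁ = ½ I₀, now polarized at 17°.
I₂ = I₁ cos²(56° − 17°) = 0.5 I₀ · cos²(39°) = 0.302 I₀.
Transmitted fraction = 0.302.

≈ 0.302 I₀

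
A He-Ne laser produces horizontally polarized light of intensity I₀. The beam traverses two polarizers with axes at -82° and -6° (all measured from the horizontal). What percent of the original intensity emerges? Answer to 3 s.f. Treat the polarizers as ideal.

≈ 0.113%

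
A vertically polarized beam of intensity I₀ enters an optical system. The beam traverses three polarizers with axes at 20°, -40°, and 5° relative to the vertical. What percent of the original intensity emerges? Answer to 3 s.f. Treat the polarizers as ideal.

≈ 11.0%

I₁ = I₀ cos²(20° − 0°) = I₀ cos²(20°) = 0.883 I₀.
I₂ = I₁ cos²(-40° − 20°) = 0.883 I₀ · cos²(60°) = 0.2208 I₀.
I₃ = I₂ cos²(5° + 40°) = 0.2208 I₀ · cos²(45°) = 0.1104 I₀.
That is 11.04% of the incident intensity.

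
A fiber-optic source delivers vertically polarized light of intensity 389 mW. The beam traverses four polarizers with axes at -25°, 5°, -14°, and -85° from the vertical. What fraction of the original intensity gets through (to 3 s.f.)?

I₁ = 389 mW · cos²(25°) = 319.5 mW.
I₂ = I₁ · cos²(30°) = 319.5 · 0.75 = 239.6 mW.
I₃ = I₂ · cos²(19°) = 239.6 · 0.894 = 214.2 mW.
I₄ = I₃ · cos²(71°) = 214.2 · 0.106 = 22.71 mW.
Transmitted fraction = 0.05838.

I/I₀ ≈ 0.0584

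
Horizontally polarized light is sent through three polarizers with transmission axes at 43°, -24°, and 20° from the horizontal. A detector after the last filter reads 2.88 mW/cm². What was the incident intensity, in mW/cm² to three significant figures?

I₁ = I₀ cos²(43° − 0°) = I₀ cos²(43°) = 0.5349 I₀.
I₂ = I₁ cos²(-24° − 43°) = 0.5349 I₀ · cos²(67°) = 0.08166 I₀.
I₃ = I₂ cos²(20° + 24°) = 0.08166 I₀ · cos²(44°) = 0.04226 I₀.
So 2.88 mW/cm² = 0.04226 I₀, giving I₀ = 2.88/0.04226 = 68.16 mW/cm².

I₀ ≈ 68.2 mW/cm²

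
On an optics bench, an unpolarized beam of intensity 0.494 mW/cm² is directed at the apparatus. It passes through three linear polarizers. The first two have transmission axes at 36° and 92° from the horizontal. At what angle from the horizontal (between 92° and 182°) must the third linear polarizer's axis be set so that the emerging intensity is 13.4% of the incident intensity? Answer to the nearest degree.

θ ≈ 114°

Unpolarized light through the first polarizer → I₁ = ½ I₀, now polarized at 36°.
I₂ = I₁ cos²(92° − 36°) = 0.5 I₀ · cos²(56°) = 0.1563 I₀.
Need I₃/I₀ = 0.134, so cos²(θ − 92°) = 0.134 / 0.1563 = 0.8571.
θ − 92° = arccos(√0.8571) = 22.2°, giving θ ≈ 92 + 22.2 = 114.2°.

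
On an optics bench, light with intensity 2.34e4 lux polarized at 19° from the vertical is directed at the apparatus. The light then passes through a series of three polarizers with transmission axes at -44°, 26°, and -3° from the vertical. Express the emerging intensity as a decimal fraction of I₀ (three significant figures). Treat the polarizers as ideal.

I₁ = 2.34e4 lux · cos²(63°) = 4823 lux.
I₂ = I₁ · cos²(70°) = 4823 · 0.117 = 564.2 lux.
I₃ = I₂ · cos²(29°) = 564.2 · 0.765 = 431.6 lux.
Transmitted fraction = 0.01844.

I/I₀ ≈ 0.0184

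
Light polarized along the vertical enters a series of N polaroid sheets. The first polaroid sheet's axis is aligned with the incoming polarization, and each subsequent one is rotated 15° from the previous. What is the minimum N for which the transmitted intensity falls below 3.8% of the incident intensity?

First polarizer is aligned with the polarization: full transmission.
Each further stage multiplies by cos²(15°) = 0.933.
After N polarizers: T = 0.933^(N−1). Require T < 0.038 ⇒ N−1 > ln(0.038)/ln(0.933) = 47.16, so N−1 ≥ 48 and N = 49.
Check: N=49 gives T = 0.03586 < 0.038; N=48 gives T = 0.03843.

N = 49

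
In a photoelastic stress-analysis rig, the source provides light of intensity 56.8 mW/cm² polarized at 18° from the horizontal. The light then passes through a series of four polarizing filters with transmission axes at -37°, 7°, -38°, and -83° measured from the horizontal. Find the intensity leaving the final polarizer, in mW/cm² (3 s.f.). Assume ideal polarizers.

By Malus's law, I₁ = 56.8 mW/cm² · cos²(55°) = 18.69 mW/cm².
I₂ = I₁ · cos²(44°) = 18.69 · 0.5174 = 9.669 mW/cm².
I₃ = I₂ · cos²(45°) = 9.669 · 0.5 = 4.835 mW/cm².
I₄ = I₃ · cos²(45°) = 4.835 · 0.5 = 2.417 mW/cm².

I ≈ 2.42 mW/cm²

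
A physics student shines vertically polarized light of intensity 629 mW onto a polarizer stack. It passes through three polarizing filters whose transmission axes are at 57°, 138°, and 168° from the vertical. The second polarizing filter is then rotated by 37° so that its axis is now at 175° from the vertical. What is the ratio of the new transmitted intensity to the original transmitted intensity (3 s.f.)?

I_new/I_old ≈ 11.8

Before rotation:
I₁ = I₀ cos²(57° − 0°) = I₀ cos²(57°) = 0.2966 I₀.
I₂ = I₁ cos²(138° − 57°) = 0.2966 I₀ · cos²(81°) = 0.007259 I₀.
I₃ = I₂ cos²(168° − 138°) = 0.007259 I₀ · cos²(30°) = 0.005444 I₀.
After rotation:
I₁ = I₀ cos²(57° − 0°) = I₀ cos²(57°) = 0.2966 I₀.
Angle between axes 1 and 2: 62°. I₂ = 0.2966 I₀ · cos²(62°) = 0.06538 I₀.
I₃ = I₂ cos²(168° − 175°) = 0.06538 I₀ · cos²(7°) = 0.06441 I₀.
Ratio = 0.06441 / 0.005444 = 11.83.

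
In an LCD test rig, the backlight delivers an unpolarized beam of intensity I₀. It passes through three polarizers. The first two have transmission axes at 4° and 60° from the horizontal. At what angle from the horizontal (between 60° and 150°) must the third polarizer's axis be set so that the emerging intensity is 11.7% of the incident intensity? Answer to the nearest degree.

θ ≈ 90°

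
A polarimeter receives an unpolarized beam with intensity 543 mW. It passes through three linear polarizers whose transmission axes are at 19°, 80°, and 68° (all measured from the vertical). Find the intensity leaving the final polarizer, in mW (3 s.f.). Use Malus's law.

Unpolarized light through the first polarizer → I₁ = 543 mW/2 = 271.5 mW, polarized at 19°.
I₂ = I₁ · cos²(61°) = 271.5 · 0.235 = 63.81 mW.
I₃ = I₂ · cos²(12°) = 63.81 · 0.9568 = 61.05 mW.

I ≈ 61.1 mW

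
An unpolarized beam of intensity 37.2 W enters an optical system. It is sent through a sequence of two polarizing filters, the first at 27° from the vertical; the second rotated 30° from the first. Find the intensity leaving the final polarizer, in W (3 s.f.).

Unpolarized light through the first polarizer → I₁ = 37.2 W/2 = 18.6 W, polarized at 27°.
I₂ = I₁ · cos²(30°) = 18.6 · 0.75 = 13.95 W.

I ≈ 14.0 W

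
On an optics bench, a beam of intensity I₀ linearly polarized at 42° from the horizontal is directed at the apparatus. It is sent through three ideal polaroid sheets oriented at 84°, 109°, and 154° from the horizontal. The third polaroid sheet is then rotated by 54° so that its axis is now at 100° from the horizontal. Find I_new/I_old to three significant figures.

I_new/I_old ≈ 1.95

Before rotation:
I₁ = I₀ cos²(84° − 42°) = I₀ cos²(42°) = 0.5523 I₀.
I₂ = I₁ cos²(109° − 84°) = 0.5523 I₀ · cos²(25°) = 0.4536 I₀.
I₃ = I₂ cos²(154° − 109°) = 0.4536 I₀ · cos²(45°) = 0.2268 I₀.
After rotation:
I₁ = I₀ cos²(84° − 42°) = I₀ cos²(42°) = 0.5523 I₀.
I₂ = I₁ cos²(109° − 84°) = 0.5523 I₀ · cos²(25°) = 0.4536 I₀.
I₃ = I₂ cos²(100° − 109°) = 0.4536 I₀ · cos²(9°) = 0.4425 I₀.
Ratio = 0.4425 / 0.2268 = 1.951.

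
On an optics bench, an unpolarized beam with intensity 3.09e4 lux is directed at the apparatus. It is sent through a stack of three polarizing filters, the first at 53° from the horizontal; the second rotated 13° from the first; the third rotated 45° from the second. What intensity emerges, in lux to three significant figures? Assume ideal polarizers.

Unpolarized light through the first polarizer → I₁ = 3.09e4 lux/2 = 1.545e+04 lux, polarized at 53°.
I₂ = I₁ · cos²(13°) = 1.545e+04 · 0.9494 = 1.467e+04 lux.
I₃ = I₂ · cos²(45°) = 1.467e+04 · 0.5 = 7334 lux.

I ≈ 7330 lux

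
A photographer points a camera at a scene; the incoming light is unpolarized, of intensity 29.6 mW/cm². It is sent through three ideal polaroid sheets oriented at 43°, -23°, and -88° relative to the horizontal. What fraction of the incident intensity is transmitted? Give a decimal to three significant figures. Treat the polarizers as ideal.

I/I₀ ≈ 0.0148

Unpolarized light through the first polarizer → I₁ = 29.6 mW/cm²/2 = 14.8 mW/cm², polarized at 43°.
I₂ = I₁ · cos²(66°) = 14.8 · 0.1654 = 2.448 mW/cm².
I₃ = I₂ · cos²(65°) = 2.448 · 0.1786 = 0.4373 mW/cm².
Transmitted fraction = 0.01477.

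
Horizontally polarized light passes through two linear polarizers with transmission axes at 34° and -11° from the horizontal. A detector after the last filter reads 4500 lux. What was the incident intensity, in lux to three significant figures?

By Malus's law, I₁ = I₀ cos²(34° − 0°) = I₀ cos²(34°) = 0.6873 I₀.
I₂ = I₁ cos²(-11° − 34°) = 0.6873 I₀ · cos²(45°) = 0.3437 I₀.
So 4500 lux = 0.3437 I₀, giving I₀ = 4500/0.3437 = 1.309e+04 lux.

I₀ ≈ 1.31e4 lux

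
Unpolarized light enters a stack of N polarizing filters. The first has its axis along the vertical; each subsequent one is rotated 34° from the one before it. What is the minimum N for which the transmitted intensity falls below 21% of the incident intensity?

First polarizer halves the unpolarized light: factor 1/2.
Each further stage multiplies by cos²(34°) = 0.6873.
After N polarizers: T = 0.5·0.6873^(N−1). Require T < 0.21 ⇒ N−1 > ln(0.21/0.5)/ln(0.6873) = 2.31, so N−1 ≥ 3 and N = 4.
Check: N=4 gives T = 0.1623 < 0.21; N=3 gives T = 0.2362.

N = 4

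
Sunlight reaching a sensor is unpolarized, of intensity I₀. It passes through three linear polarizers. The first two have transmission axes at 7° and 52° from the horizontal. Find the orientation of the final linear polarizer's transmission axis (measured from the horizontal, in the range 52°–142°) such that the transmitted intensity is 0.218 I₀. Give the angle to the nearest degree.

θ ≈ 73°

Unpolarized light through the first polarizer → I₁ = ½ I₀, now polarized at 7°.
I₂ = I₁ cos²(52° − 7°) = 0.5 I₀ · cos²(45°) = 0.25 I₀.
Need I₃/I₀ = 0.218, so cos²(θ − 52°) = 0.218 / 0.25 = 0.872.
θ − 52° = arccos(√0.872) = 21.0°, giving θ ≈ 52 + 21.0 = 73.0°.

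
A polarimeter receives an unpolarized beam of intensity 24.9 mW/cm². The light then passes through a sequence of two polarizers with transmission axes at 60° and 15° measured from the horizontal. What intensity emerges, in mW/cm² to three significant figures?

I ≈ 6.23 mW/cm²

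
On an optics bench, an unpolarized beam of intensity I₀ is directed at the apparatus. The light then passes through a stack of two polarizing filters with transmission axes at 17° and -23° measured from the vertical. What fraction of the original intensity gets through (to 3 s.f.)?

Unpolarized light through the first polarizer → I₁ = ½ I₀, now polarized at 17°.
I₂ = I₁ cos²(-23° − 17°) = 0.5 I₀ · cos²(40°) = 0.2934 I₀.
Transmitted fraction = 0.2934.

≈ 0.293 I₀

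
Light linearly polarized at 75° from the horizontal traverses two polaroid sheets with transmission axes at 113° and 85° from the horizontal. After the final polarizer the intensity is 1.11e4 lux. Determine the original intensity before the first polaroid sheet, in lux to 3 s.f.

I₀ ≈ 2.29e4 lux

I₁ = I₀ cos²(113° − 75°) = I₀ cos²(38°) = 0.621 I₀.
I₂ = I₁ cos²(85° − 113°) = 0.621 I₀ · cos²(28°) = 0.4841 I₀.
So 1.11e4 lux = 0.4841 I₀, giving I₀ = 1.11e4/0.4841 = 2.293e+04 lux.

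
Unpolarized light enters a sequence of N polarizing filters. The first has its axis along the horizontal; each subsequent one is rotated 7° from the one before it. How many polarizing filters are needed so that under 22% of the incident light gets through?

N = 56

First polarizer halves the unpolarized light: factor 1/2.
Each further stage multiplies by cos²(7°) = 0.9851.
After N polarizers: T = 0.5·0.9851^(N−1). Require T < 0.22 ⇒ N−1 > ln(0.22/0.5)/ln(0.9851) = 54.87, so N−1 ≥ 55 and N = 56.
Check: N=56 gives T = 0.2196 < 0.22; N=55 gives T = 0.2229.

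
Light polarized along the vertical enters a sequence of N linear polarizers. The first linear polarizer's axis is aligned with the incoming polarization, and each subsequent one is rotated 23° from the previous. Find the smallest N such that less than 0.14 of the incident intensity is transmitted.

First polarizer is aligned with the polarization: full transmission.
Each further stage multiplies by cos²(23°) = 0.8473.
After N polarizers: T = 0.8473^(N−1). Require T < 0.14 ⇒ N−1 > ln(0.14)/ln(0.8473) = 11.87, so N−1 ≥ 12 and N = 13.
Check: N=13 gives T = 0.137 < 0.14; N=12 gives T = 0.1616.

N = 13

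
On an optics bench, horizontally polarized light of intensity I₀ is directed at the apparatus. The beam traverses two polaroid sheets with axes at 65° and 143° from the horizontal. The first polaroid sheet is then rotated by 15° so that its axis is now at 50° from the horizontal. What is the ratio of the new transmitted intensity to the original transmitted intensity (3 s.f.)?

Before rotation:
I₁ = I₀ cos²(65° − 0°) = I₀ cos²(65°) = 0.1786 I₀.
I₂ = I₁ cos²(143° − 65°) = 0.1786 I₀ · cos²(78°) = 0.007721 I₀.
After rotation:
I₁ = I₀ cos²(50° − 0°) = I₀ cos²(50°) = 0.4132 I₀.
Angle between axes 1 and 2: 87°. I₂ = 0.4132 I₀ · cos²(87°) = 0.001132 I₀.
Ratio = 0.001132 / 0.007721 = 0.1466.

I_new/I_old ≈ 0.147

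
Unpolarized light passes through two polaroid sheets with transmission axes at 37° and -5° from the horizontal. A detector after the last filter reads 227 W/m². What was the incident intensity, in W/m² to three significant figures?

I₀ ≈ 822 W/m²

Unpolarized light through the first polarizer → I₁ = ½ I₀, now polarized at 37°.
I₂ = I₁ cos²(-5° − 37°) = 0.5 I₀ · cos²(42°) = 0.2761 I₀.
So 227 W/m² = 0.2761 I₀, giving I₀ = 227/0.2761 = 822.1 W/m².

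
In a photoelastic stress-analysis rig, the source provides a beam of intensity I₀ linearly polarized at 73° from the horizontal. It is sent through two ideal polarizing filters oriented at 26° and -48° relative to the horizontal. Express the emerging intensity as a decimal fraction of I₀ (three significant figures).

≈ 0.0353 I₀

I₁ = I₀ cos²(26° − 73°) = I₀ cos²(47°) = 0.4651 I₀.
I₂ = I₁ cos²(-48° − 26°) = 0.4651 I₀ · cos²(74°) = 0.03534 I₀.
Transmitted fraction = 0.03534.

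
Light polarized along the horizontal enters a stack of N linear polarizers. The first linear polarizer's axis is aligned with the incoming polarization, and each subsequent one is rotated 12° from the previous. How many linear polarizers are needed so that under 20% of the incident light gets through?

First polarizer is aligned with the polarization: full transmission.
Each further stage multiplies by cos²(12°) = 0.9568.
After N polarizers: T = 0.9568^(N−1). Require T < 0.20 ⇒ N−1 > ln(0.20)/ln(0.9568) = 36.42, so N−1 ≥ 37 and N = 38.
Check: N=38 gives T = 0.195 < 0.20; N=37 gives T = 0.2038.

N = 38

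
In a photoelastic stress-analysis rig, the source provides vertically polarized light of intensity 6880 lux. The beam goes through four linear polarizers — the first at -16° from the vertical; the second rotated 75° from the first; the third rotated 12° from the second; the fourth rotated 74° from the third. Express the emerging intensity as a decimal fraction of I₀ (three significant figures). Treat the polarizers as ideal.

I₁ = 6880 lux · cos²(16°) = 6357 lux.
I₂ = I₁ · cos²(75°) = 6357 · 0.06699 = 425.9 lux.
I₃ = I₂ · cos²(12°) = 425.9 · 0.9568 = 407.4 lux.
I₄ = I₃ · cos²(74°) = 407.4 · 0.07598 = 30.96 lux.
Transmitted fraction = 0.004499.

I/I₀ ≈ 0.00450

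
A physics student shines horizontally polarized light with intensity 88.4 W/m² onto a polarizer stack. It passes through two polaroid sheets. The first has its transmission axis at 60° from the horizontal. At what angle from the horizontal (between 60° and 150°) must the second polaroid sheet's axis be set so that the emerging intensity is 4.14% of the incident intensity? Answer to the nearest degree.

θ ≈ 126°

I₁ = I₀ cos²(60° − 0°) = I₀ cos²(60°) = 0.25 I₀.
Need I₂/I₀ = 0.0414, so cos²(θ − 60°) = 0.0414 / 0.25 = 0.1656.
θ − 60° = arccos(√0.1656) = 66.0°, giving θ ≈ 60 + 66.0 = 126.0°.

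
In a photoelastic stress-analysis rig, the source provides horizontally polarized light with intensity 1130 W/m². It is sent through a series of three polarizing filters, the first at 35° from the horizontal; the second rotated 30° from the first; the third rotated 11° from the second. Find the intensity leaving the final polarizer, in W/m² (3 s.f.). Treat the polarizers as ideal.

I₁ = 1130 W/m² · cos²(35°) = 758.2 W/m².
I₂ = I₁ · cos²(30°) = 758.2 · 0.75 = 568.7 W/m².
I₃ = I₂ · cos²(11°) = 568.7 · 0.9636 = 548 W/m².

I ≈ 548 W/m²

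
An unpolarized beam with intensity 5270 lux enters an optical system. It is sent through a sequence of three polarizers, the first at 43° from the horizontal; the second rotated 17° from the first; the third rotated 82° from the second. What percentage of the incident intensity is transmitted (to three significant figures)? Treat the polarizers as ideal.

≈ 0.886%

Unpolarized light through the first polarizer → I₁ = 5270 lux/2 = 2635 lux, polarized at 43°.
I₂ = I₁ · cos²(17°) = 2635 · 0.9145 = 2410 lux.
I₃ = I₂ · cos²(82°) = 2410 · 0.01937 = 46.67 lux.
That is 0.8857% of the incident intensity.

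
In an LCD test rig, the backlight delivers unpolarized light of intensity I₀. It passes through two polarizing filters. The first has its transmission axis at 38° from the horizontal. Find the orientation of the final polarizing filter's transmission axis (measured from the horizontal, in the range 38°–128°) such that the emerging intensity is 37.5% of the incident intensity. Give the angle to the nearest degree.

θ ≈ 68°

Unpolarized light through the first polarizer → I₁ = ½ I₀, now polarized at 38°.
Need I₂/I₀ = 0.375, so cos²(θ − 38°) = 0.375 / 0.5 = 0.75.
θ − 38° = arccos(√0.75) = 30.0°, giving θ ≈ 38 + 30.0 = 68.0°.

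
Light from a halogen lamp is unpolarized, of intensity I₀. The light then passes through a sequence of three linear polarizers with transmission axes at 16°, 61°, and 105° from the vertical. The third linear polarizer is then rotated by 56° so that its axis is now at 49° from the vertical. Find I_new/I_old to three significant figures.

I_new/I_old ≈ 1.85

Before rotation:
Unpolarized light through the first polarizer → I₁ = ½ I₀, now polarized at 16°.
I₂ = I₁ cos²(61° − 16°) = 0.5 I₀ · cos²(45°) = 0.25 I₀.
I₃ = I₂ cos²(105° − 61°) = 0.25 I₀ · cos²(44°) = 0.1294 I₀.
After rotation:
Unpolarized light through the first polarizer → I₁ = ½ I₀, now polarized at 16°.
I₂ = I₁ cos²(61° − 16°) = 0.5 I₀ · cos²(45°) = 0.25 I₀.
I₃ = I₂ cos²(49° − 61°) = 0.25 I₀ · cos²(12°) = 0.2392 I₀.
Ratio = 0.2392 / 0.1294 = 1.849.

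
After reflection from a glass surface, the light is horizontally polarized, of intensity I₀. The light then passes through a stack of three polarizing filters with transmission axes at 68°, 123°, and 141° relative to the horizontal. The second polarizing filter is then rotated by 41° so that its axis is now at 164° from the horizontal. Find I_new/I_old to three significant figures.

Before rotation:
I₁ = I₀ cos²(68° − 0°) = I₀ cos²(68°) = 0.1403 I₀.
I₂ = I₁ cos²(123° − 68°) = 0.1403 I₀ · cos²(55°) = 0.04617 I₀.
I₃ = I₂ cos²(141° − 123°) = 0.04617 I₀ · cos²(18°) = 0.04176 I₀.
After rotation:
I₁ = I₀ cos²(68° − 0°) = I₀ cos²(68°) = 0.1403 I₀.
Angle between axes 1 and 2: 84°. I₂ = 0.1403 I₀ · cos²(84°) = 0.001533 I₀.
I₃ = I₂ cos²(141° − 164°) = 0.001533 I₀ · cos²(23°) = 0.001299 I₀.
Ratio = 0.001299 / 0.04176 = 0.03111.

I_new/I_old ≈ 0.0311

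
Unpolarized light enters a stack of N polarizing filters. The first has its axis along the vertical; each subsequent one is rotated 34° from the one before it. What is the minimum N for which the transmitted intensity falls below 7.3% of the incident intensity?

N = 7

First polarizer halves the unpolarized light: factor 1/2.
Each further stage multiplies by cos²(34°) = 0.6873.
After N polarizers: T = 0.5·0.6873^(N−1). Require T < 0.073 ⇒ N−1 > ln(0.073/0.5)/ln(0.6873) = 5.13, so N−1 ≥ 6 and N = 7.
Check: N=7 gives T = 0.05271 < 0.073; N=6 gives T = 0.07669.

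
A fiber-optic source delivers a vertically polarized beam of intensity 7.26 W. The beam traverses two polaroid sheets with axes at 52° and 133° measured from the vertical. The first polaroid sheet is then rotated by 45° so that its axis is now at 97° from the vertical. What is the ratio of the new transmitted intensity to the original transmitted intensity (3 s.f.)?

Before rotation:
I₁ = I₀ cos²(52° − 0°) = I₀ cos²(52°) = 0.379 I₀.
I₂ = I₁ cos²(133° − 52°) = 0.379 I₀ · cos²(81°) = 0.009276 I₀.
After rotation:
I₁ = I₀ cos²(97° − 0°) = I₀ cos²(83°) = 0.01485 I₀.
I₂ = I₁ cos²(133° − 97°) = 0.01485 I₀ · cos²(36°) = 0.009721 I₀.
Ratio = 0.009721 / 0.009276 = 1.048.

I_new/I_old ≈ 1.05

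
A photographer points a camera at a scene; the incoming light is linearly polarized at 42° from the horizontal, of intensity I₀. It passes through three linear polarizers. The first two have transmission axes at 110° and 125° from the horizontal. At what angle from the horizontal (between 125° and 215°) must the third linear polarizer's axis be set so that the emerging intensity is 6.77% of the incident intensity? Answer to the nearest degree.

I₁ = I₀ cos²(110° − 42°) = I₀ cos²(68°) = 0.1403 I₀.
I₂ = I₁ cos²(125° − 110°) = 0.1403 I₀ · cos²(15°) = 0.1309 I₀.
Need I₃/I₀ = 0.0677, so cos²(θ − 125°) = 0.0677 / 0.1309 = 0.5171.
θ − 125° = arccos(√0.5171) = 44.0°, giving θ ≈ 125 + 44.0 = 169.0°.

θ ≈ 169°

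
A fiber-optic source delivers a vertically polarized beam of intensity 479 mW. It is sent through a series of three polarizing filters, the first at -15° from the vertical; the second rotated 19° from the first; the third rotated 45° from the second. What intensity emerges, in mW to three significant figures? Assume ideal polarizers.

I ≈ 200 mW

By Malus's law, I₁ = 479 mW · cos²(15°) = 446.9 mW.
I₂ = I₁ · cos²(19°) = 446.9 · 0.894 = 399.5 mW.
I₃ = I₂ · cos²(45°) = 399.5 · 0.5 = 199.8 mW.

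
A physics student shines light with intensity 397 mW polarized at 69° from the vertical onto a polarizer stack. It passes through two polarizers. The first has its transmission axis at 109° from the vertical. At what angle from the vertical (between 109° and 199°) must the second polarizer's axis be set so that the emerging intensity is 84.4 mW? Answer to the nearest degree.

θ ≈ 162°

By Malus's law, I₁ = I₀ cos²(109° − 69°) = I₀ cos²(40°) = 0.5868 I₀.
Target fraction: 84.4 / 397 mW = 0.2126 of I₀.
Need I₂/I₀ = 0.2126, so cos²(θ − 109°) = 0.2126 / 0.5868 = 0.3623.
θ − 109° = arccos(√0.3623) = 53.0°, giving θ ≈ 109 + 53.0 = 162.0°.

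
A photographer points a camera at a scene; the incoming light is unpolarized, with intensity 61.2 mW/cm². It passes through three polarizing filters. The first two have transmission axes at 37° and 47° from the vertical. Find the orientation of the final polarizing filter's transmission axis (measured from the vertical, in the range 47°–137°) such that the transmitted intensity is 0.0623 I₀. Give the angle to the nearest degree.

θ ≈ 116°

Unpolarized light through the first polarizer → I₁ = ½ I₀, now polarized at 37°.
I₂ = I₁ cos²(47° − 37°) = 0.5 I₀ · cos²(10°) = 0.4849 I₀.
Need I₃/I₀ = 0.0623, so cos²(θ − 47°) = 0.0623 / 0.4849 = 0.1285.
θ − 47° = arccos(√0.1285) = 69.0°, giving θ ≈ 47 + 69.0 = 116.0°.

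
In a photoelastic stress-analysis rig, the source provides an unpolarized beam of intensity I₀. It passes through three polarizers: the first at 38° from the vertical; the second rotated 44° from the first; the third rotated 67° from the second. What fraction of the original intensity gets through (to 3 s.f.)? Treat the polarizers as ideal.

Unpolarized light through the first polarizer → I₁ = ½ I₀, now polarized at 38°.
I₂ = I₁ cos²(44°) = 0.5 · 0.5174 I₀ = 0.2587 I₀.
I₃ = I₂ cos²(67°) = 0.2587 · 0.1527 I₀ = 0.0395 I₀.
Transmitted fraction = 0.0395.

≈ 0.0395 I₀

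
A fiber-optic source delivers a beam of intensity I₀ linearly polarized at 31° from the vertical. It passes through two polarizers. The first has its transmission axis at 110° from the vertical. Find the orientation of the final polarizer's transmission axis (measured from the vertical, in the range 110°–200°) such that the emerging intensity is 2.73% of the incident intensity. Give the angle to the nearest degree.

θ ≈ 140°

I₁ = I₀ cos²(110° − 31°) = I₀ cos²(79°) = 0.03641 I₀.
Need I₂/I₀ = 0.0273, so cos²(θ − 110°) = 0.0273 / 0.03641 = 0.7498.
θ − 110° = arccos(√0.7498) = 30.0°, giving θ ≈ 110 + 30.0 = 140.0°.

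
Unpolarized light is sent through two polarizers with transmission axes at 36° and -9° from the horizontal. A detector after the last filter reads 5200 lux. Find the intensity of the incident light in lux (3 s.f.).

I₀ ≈ 2.08e4 lux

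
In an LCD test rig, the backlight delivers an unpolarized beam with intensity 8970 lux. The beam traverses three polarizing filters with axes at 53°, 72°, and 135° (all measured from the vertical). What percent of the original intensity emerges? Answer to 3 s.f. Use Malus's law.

≈ 9.21%

Unpolarized light through the first polarizer → I₁ = 8970 lux/2 = 4485 lux, polarized at 53°.
I₂ = I₁ · cos²(19°) = 4485 · 0.894 = 4010 lux.
I₃ = I₂ · cos²(63°) = 4010 · 0.2061 = 826.4 lux.
That is 9.213% of the incident intensity.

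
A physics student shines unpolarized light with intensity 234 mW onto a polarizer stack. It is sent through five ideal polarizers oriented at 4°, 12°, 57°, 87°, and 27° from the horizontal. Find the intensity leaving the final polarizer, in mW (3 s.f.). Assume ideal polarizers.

Unpolarized light through the first polarizer → I₁ = 234 mW/2 = 117 mW, polarized at 4°.
I₂ = I₁ · cos²(8°) = 117 · 0.9806 = 114.7 mW.
I₃ = I₂ · cos²(45°) = 114.7 · 0.5 = 57.37 mW.
I₄ = I₃ · cos²(30°) = 57.37 · 0.75 = 43.03 mW.
I₅ = I₄ · cos²(60°) = 43.03 · 0.25 = 10.76 mW.

I ≈ 10.8 mW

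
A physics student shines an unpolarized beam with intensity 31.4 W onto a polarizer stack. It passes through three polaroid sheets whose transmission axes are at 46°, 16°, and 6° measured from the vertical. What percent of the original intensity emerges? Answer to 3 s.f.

Unpolarized light through the first polarizer → I₁ = 31.4 W/2 = 15.7 W, polarized at 46°.
I₂ = I₁ · cos²(30°) = 15.7 · 0.75 = 11.78 W.
I₃ = I₂ · cos²(10°) = 11.78 · 0.9698 = 11.42 W.
That is 36.37% of the incident intensity.

≈ 36.4%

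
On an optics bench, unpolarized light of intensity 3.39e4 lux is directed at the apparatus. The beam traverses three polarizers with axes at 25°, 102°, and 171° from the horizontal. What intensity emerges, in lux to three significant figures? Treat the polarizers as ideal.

I ≈ 110 lux

Unpolarized light through the first polarizer → I₁ = 3.39e4 lux/2 = 1.695e+04 lux, polarized at 25°.
I₂ = I₁ · cos²(77°) = 1.695e+04 · 0.0506 = 857.7 lux.
I₃ = I₂ · cos²(69°) = 857.7 · 0.1284 = 110.2 lux.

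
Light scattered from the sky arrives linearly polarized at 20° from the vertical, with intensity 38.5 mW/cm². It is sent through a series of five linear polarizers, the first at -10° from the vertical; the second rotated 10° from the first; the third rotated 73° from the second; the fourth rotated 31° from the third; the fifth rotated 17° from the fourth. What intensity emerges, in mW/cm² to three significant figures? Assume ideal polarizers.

I ≈ 1.61 mW/cm²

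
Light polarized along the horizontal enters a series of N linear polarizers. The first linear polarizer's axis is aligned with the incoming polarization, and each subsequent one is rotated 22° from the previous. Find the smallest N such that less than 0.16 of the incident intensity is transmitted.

N = 14

First polarizer is aligned with the polarization: full transmission.
Each further stage multiplies by cos²(22°) = 0.8597.
After N polarizers: T = 0.8597^(N−1). Require T < 0.16 ⇒ N−1 > ln(0.16)/ln(0.8597) = 12.12, so N−1 ≥ 13 and N = 14.
Check: N=14 gives T = 0.1401 < 0.16; N=13 gives T = 0.1629.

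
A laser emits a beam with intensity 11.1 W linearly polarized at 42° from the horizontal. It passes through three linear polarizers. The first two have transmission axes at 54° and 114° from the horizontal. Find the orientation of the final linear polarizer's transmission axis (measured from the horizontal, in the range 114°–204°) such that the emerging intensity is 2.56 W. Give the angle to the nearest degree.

By Malus's law, I₁ = I₀ cos²(54° − 42°) = I₀ cos²(12°) = 0.9568 I₀.
I₂ = I₁ cos²(114° − 54°) = 0.9568 I₀ · cos²(60°) = 0.2392 I₀.
Target fraction: 2.56 / 11.1 W = 0.2306 of I₀.
Need I₃/I₀ = 0.2306, so cos²(θ − 114°) = 0.2306 / 0.2392 = 0.9642.
θ − 114° = arccos(√0.9642) = 10.9°, giving θ ≈ 114 + 10.9 = 124.9°.

θ ≈ 125°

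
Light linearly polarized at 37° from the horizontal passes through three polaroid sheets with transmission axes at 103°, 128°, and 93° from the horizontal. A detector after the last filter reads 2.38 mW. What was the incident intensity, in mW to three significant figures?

I₁ = I₀ cos²(103° − 37°) = I₀ cos²(66°) = 0.1654 I₀.
I₂ = I₁ cos²(128° − 103°) = 0.1654 I₀ · cos²(25°) = 0.1359 I₀.
I₃ = I₂ cos²(93° − 128°) = 0.1359 I₀ · cos²(35°) = 0.09118 I₀.
So 2.38 mW = 0.09118 I₀, giving I₀ = 2.38/0.09118 = 26.1 mW.

I₀ ≈ 26.1 mW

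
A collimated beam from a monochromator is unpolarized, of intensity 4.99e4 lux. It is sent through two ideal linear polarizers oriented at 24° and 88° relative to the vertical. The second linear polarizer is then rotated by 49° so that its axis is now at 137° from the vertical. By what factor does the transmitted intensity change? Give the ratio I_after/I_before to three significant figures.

I_new/I_old ≈ 0.794

Before rotation:
Unpolarized light through the first polarizer → I₁ = ½ I₀, now polarized at 24°.
I₂ = I₁ cos²(88° − 24°) = 0.5 I₀ · cos²(64°) = 0.09608 I₀.
After rotation:
Unpolarized light through the first polarizer → I₁ = ½ I₀, now polarized at 24°.
Angle between axes 1 and 2: 67°. I₂ = 0.5 I₀ · cos²(67°) = 0.07634 I₀.
Ratio = 0.07634 / 0.09608 = 0.7945.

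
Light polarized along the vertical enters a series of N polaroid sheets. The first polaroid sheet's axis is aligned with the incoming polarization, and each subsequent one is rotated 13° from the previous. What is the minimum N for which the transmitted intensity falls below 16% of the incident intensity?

N = 37

First polarizer is aligned with the polarization: full transmission.
Each further stage multiplies by cos²(13°) = 0.9494.
After N polarizers: T = 0.9494^(N−1). Require T < 0.16 ⇒ N−1 > ln(0.16)/ln(0.9494) = 35.29, so N−1 ≥ 36 and N = 37.
Check: N=37 gives T = 0.1542 < 0.16; N=36 gives T = 0.1624.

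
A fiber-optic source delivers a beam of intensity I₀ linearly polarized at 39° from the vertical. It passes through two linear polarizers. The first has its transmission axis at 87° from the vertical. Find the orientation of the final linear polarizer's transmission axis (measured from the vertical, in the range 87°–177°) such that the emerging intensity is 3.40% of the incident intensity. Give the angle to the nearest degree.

I₁ = I₀ cos²(87° − 39°) = I₀ cos²(48°) = 0.4477 I₀.
Need I₂/I₀ = 0.034, so cos²(θ − 87°) = 0.034 / 0.4477 = 0.07594.
θ − 87° = arccos(√0.07594) = 74.0°, giving θ ≈ 87 + 74.0 = 161.0°.

θ ≈ 161°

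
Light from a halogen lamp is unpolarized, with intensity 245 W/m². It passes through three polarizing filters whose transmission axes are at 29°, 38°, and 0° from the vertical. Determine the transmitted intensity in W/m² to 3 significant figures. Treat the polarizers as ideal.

I ≈ 74.2 W/m²

Unpolarized light through the first polarizer → I₁ = 245 W/m²/2 = 122.5 W/m², polarized at 29°.
I₂ = I₁ · cos²(9°) = 122.5 · 0.9755 = 119.5 W/m².
I₃ = I₂ · cos²(38°) = 119.5 · 0.621 = 74.21 W/m².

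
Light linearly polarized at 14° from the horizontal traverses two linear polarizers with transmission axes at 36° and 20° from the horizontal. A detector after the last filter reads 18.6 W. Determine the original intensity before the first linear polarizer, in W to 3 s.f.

By Malus's law, I₁ = I₀ cos²(36° − 14°) = I₀ cos²(22°) = 0.8597 I₀.
I₂ = I₁ cos²(20° − 36°) = 0.8597 I₀ · cos²(16°) = 0.7944 I₀.
So 18.6 W = 0.7944 I₀, giving I₀ = 18.6/0.7944 = 23.42 W.

I₀ ≈ 23.4 W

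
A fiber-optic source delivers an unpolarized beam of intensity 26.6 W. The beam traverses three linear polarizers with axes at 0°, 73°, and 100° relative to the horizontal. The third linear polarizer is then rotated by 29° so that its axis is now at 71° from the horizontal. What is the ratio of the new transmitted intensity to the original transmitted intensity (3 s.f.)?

I_new/I_old ≈ 1.26

Before rotation:
Unpolarized light through the first polarizer → I₁ = ½ I₀, now polarized at 0°.
I₂ = I₁ cos²(73° − 0°) = 0.5 I₀ · cos²(73°) = 0.04274 I₀.
I₃ = I₂ cos²(100° − 73°) = 0.04274 I₀ · cos²(27°) = 0.03393 I₀.
After rotation:
Unpolarized light through the first polarizer → I₁ = ½ I₀, now polarized at 0°.
I₂ = I₁ cos²(73° − 0°) = 0.5 I₀ · cos²(73°) = 0.04274 I₀.
I₃ = I₂ cos²(71° − 73°) = 0.04274 I₀ · cos²(2°) = 0.04269 I₀.
Ratio = 0.04269 / 0.03393 = 1.258.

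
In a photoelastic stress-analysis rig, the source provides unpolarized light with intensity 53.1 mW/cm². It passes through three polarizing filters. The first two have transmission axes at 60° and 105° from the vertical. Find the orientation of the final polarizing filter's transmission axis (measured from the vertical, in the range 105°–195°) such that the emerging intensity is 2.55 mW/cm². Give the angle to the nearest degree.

θ ≈ 169°

Unpolarized light through the first polarizer → I₁ = ½ I₀, now polarized at 60°.
I₂ = I₁ cos²(105° − 60°) = 0.5 I₀ · cos²(45°) = 0.25 I₀.
Target fraction: 2.55 / 53.1 mW/cm² = 0.04802 of I₀.
Need I₃/I₀ = 0.04802, so cos²(θ − 105°) = 0.04802 / 0.25 = 0.1921.
θ − 105° = arccos(√0.1921) = 64.0°, giving θ ≈ 105 + 64.0 = 169.0°.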